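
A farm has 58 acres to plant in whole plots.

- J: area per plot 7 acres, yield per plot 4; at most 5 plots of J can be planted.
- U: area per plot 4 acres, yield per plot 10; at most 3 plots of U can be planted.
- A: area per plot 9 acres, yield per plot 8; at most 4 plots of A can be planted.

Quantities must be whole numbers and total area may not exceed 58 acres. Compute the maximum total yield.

66

Take 1×J, 3×U, and 4×A: area 55 ≤ 58, yield 1·4 + 3·10 + 4·8 = 66.
U has the best ratio (10/4) and is taken to its limit of 3; remaining capacity is filled optimally with the others.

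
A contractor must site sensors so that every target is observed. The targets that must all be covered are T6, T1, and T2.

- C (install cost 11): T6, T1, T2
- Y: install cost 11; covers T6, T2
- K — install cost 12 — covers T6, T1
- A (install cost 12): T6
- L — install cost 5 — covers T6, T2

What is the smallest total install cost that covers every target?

This is an integer covering problem.
The greedy cost-per-new-target heuristic would pick L and C for 16, but a cheaper cover exists.
C alone covers T6, T1, T2 — every target.
Total install cost: 11.
No cover costs less than 11.

11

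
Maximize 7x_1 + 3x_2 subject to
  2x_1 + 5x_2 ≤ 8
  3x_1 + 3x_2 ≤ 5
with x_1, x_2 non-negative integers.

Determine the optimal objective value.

(x_1,x_2)=(1,0): 2·1+5·0=2≤8, 3·1+3·0=3≤5, objective 7.
(x_1,x_2)=(0,1): 2·0+5·1=5≤8, 3·0+3·1=3≤5, objective 3.
The best lattice point is (1,0), giving 7.

7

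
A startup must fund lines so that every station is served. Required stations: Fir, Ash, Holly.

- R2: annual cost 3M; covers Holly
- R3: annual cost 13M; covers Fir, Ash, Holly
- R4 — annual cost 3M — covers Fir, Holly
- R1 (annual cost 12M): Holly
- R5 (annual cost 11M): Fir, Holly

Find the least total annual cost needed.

This is an integer covering problem.
The greedy cost-per-new-station heuristic would pick R4 and R3 for 16, but a cheaper cover exists.
R3 alone covers Fir, Ash, Holly — every station.
Total annual cost: 13.
No cover costs less than 13.

13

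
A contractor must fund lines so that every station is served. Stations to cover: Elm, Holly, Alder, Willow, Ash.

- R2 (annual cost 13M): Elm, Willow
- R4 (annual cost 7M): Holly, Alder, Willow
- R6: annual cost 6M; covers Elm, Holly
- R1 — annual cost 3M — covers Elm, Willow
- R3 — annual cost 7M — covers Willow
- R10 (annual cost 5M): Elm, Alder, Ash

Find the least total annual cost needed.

This is a weighted set-cover instance.
The greedy cost-per-new-station heuristic would pick R1, R10, and R6 for 14, but a cheaper cover exists.
Choose R4 and R10: together they cover Elm, Holly, Alder, Willow, Ash — every station.
Total annual cost: 7 + 5 = 12.
No cover costs less than 12.

12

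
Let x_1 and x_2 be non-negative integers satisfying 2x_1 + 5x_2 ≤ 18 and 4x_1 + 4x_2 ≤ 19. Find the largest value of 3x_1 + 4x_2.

The continuous relaxation peaks at (1.92, 2.83) with value 17.08; rounding to a feasible lattice point costs some objective.
(x_1,x_2)=(1,3): 2·1+5·3=17≤18, 4·1+4·3=16≤19, objective 15.
(x_1,x_2)=(2,2): 2·2+5·2=14≤18, 4·2+4·2=16≤19, objective 14.
(x_1,x_2)=(0,3): 2·0+5·3=15≤18, 4·0+4·3=12≤19, objective 12.
Maximum is 15 at (x_1,x_2)=(1,3).

15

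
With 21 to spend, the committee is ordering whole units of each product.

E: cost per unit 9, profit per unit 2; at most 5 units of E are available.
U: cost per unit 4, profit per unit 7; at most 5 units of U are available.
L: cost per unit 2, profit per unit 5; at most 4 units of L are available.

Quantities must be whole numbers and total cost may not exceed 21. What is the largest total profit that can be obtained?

Take 3×U and 4×L: cost 20 ≤ 21, profit 3·7 + 4·5 = 41.
L has the best ratio (5/2) and is taken to its limit of 4; remaining capacity is filled optimally with the others.

41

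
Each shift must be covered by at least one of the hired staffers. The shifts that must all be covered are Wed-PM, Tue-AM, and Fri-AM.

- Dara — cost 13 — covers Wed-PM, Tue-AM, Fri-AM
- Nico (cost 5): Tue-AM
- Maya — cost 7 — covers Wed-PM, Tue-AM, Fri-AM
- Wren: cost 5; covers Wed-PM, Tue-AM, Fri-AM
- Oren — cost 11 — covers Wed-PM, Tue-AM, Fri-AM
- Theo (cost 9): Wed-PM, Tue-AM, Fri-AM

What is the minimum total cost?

Wren alone covers Wed-PM, Tue-AM, Fri-AM — every shift.
Total cost: 5.
No cover costs less than 5.

5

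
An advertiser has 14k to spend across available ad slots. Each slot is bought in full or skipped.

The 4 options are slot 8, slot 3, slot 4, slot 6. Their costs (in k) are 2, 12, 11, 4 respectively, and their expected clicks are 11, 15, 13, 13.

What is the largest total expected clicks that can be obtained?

slot 8 + slot 6: cost 2 + 4 = 6 ≤ 14, expected clicks 11 + 13 = 24.
slot 8 + slot 3: cost 2 + 12 = 14 ≤ 14, expected clicks 11 + 15 = 26.
Best is slot 8 and slot 3 with total expected clicks 26.

26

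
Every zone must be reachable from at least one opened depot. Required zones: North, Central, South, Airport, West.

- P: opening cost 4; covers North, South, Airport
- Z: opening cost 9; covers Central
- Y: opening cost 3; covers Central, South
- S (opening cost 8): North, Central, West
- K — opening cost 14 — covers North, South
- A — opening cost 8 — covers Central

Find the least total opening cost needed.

12

The greedy cost-per-new-zone heuristic would pick P, Y, and S for 15, but a cheaper cover exists.
Choose P and S: together they cover North, Central, South, Airport, West — every zone.
Total opening cost: 4 + 8 = 12.
No cover costs less than 12.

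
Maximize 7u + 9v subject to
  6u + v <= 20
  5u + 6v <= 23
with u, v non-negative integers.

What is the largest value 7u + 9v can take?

(u,v)=(1,3) is feasible, giving 34.
(u,v)=(2,2) is feasible, giving 32.
(u,v)=(0,3) is feasible, giving 27.
No feasible integer point exceeds 34.

34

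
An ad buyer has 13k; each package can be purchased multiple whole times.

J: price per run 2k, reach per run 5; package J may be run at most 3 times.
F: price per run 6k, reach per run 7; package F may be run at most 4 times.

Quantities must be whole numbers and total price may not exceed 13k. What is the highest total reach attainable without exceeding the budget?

22

This is a bounded integer knapsack.
Take 3×J and 1×F: price 12 ≤ 13, reach 3·5 + 1·7 = 22.
J has the best ratio (5/2) and is taken to its limit of 3; remaining capacity is filled optimally with the others.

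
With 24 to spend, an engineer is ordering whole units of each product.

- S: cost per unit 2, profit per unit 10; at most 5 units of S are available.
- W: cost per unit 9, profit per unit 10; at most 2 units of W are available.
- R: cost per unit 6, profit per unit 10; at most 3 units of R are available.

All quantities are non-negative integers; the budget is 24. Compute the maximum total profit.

70

This is a bounded integer knapsack.
3×S and 3×R: cost 24 ≤ 24, profit 3·10 + 3·10 = 60.
5×S and 2×R: cost 22 ≤ 24, profit 5·10 + 2·10 = 70.
Best is 70.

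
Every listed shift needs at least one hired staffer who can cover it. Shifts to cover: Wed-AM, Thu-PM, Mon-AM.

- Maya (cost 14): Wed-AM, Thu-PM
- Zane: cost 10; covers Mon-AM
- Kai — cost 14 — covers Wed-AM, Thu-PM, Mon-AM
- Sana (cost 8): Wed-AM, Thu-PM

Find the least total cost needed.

The greedy cost-per-new-shift heuristic would pick Sana and Zane for 18, but a cheaper cover exists.
Kai alone covers Wed-AM, Thu-PM, Mon-AM — every shift.
Total cost: 14.
No cover costs less than 14.

14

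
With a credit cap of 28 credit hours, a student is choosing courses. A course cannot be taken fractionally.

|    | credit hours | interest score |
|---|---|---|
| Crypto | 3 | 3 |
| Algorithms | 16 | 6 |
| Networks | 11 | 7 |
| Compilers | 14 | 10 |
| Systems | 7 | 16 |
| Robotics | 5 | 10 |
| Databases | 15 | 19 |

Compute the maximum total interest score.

45

Allowing fractional choices, the relaxed optimum would be about 46.0, but courses are indivisible.
Systems + Robotics + Databases: credit hours 7 + 5 + 15 = 27 ≤ 28, interest score 16 + 10 + 19 = 45.
Crypto + Systems + Databases: credit hours 3 + 7 + 15 = 25 ≤ 28, interest score 3 + 16 + 19 = 38.
Best is Systems, Robotics, and Databases with total interest score 45.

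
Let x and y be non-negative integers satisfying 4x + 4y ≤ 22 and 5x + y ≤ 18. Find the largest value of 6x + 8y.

40

(x,y)=(0,5): 4·0+4·5=20≤22, 5·0+1·5=5≤18, objective 40.
(x,y)=(1,4): 4·1+4·4=20≤22, 5·1+1·4=9≤18, objective 38.
No feasible integer point exceeds 40.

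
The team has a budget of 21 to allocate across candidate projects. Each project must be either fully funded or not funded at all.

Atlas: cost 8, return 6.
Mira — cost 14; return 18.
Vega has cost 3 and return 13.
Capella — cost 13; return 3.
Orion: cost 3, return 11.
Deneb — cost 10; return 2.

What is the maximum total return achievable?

42

Allowing fractional choices, the relaxed optimum would be about 42.8, but projects are indivisible.
Mira + Vega + Orion: cost 14 + 3 + 3 = 20 ≤ 21, return 18 + 13 + 11 = 42.
Mira + Vega: cost 14 + 3 = 17 ≤ 21, return 18 + 13 = 31.
Best is Mira, Vega, and Orion with total return 42.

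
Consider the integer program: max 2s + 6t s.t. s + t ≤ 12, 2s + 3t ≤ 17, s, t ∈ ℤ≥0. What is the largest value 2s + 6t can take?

32

(s,t)=(1,5): 1·1+1·5=6≤12, 2·1+3·5=17≤17, objective 32.
(s,t)=(0,5): 1·0+1·5=5≤12, 2·0+3·5=15≤17, objective 30.
(s,t)=(2,4): 1·2+1·4=6≤12, 2·2+3·4=16≤17, objective 28.
No feasible integer point exceeds 32.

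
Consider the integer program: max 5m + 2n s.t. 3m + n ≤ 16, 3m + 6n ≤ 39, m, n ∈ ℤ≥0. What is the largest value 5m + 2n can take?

28

Relaxing integrality, the LP optimum is 28.20 at (m,n) = (3.8, 4.6), which is not an integer point.
(m,n)=(4,4): 3·4+1·4=16≤16, 3·4+6·4=36≤39, objective 28.
(m,n)=(4,3): 3·4+1·3=15≤16, 3·4+6·3=30≤39, objective 26.
The best lattice point is (4,4), giving 28.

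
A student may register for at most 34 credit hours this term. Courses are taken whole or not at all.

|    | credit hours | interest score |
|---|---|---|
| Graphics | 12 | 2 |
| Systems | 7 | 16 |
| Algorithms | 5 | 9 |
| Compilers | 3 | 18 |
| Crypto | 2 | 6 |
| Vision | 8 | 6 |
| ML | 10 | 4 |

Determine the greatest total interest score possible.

Allowing fractional choices, the relaxed optimum would be about 58.6, but courses are indivisible.
Systems + Algorithms + Compilers + Crypto + ML: credit hours 7 + 5 + 3 + 2 + 10 = 27 ≤ 34, interest score 16 + 9 + 18 + 6 + 4 = 53.
Systems + Algorithms + Compilers + Crypto + Vision: credit hours 7 + 5 + 3 + 2 + 8 = 25 ≤ 34, interest score 16 + 9 + 18 + 6 + 6 = 55.
Systems + Algorithms + Compilers + Vision + ML: credit hours 7 + 5 + 3 + 8 + 10 = 33 ≤ 34, interest score 16 + 9 + 18 + 6 + 4 = 53.
Best is Systems, Algorithms, Compilers, Crypto, and Vision with total interest score 55.

55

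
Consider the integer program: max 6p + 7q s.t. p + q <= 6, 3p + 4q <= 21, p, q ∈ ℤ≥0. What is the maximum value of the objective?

(p,q)=(3,3) is feasible, giving 39.
(p,q)=(4,2) is feasible, giving 38.
(p,q)=(2,3) is feasible, giving 33.
Maximum is 39 at (p,q)=(3,3).

39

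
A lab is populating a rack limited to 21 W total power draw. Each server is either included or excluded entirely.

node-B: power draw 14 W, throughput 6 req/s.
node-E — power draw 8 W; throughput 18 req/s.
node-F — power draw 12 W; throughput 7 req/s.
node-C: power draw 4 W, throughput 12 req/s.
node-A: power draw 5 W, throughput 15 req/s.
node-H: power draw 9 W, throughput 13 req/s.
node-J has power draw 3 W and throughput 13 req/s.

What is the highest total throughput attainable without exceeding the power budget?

Allowing fractional choices, the relaxed optimum would be about 59.4, but servers are indivisible.
node-E + node-C + node-A + node-J: power draw 8 + 4 + 5 + 3 = 20 ≤ 21, throughput 18 + 12 + 15 + 13 = 58.
node-E + node-A + node-J: power draw 8 + 5 + 3 = 16 ≤ 21, throughput 18 + 15 + 13 = 46.
node-C + node-A + node-H + node-J: power draw 4 + 5 + 9 + 3 = 21 ≤ 21, throughput 12 + 15 + 13 + 13 = 53.
Best is node-E, node-C, node-A, and node-J with total throughput 58.

58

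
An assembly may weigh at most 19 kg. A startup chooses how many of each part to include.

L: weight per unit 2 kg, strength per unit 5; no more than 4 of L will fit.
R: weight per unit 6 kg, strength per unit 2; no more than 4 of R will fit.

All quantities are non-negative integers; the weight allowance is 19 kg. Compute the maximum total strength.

22

This is a bounded integer knapsack.
L has the best ratio (5/2); taking only L gives at most 4×5 = 20 (stopped by the supply cap of 4).
Mixing does better — 4×L and 1×R: weight 14 ≤ 19, strength 4·5 + 1·2 = 22.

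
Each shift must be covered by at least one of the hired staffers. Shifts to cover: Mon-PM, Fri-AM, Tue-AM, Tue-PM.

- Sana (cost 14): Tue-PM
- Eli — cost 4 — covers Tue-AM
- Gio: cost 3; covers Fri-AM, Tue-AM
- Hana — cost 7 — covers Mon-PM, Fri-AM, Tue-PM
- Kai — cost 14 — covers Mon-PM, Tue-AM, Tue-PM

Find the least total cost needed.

Choose Gio and Hana: together they cover Mon-PM, Fri-AM, Tue-AM, Tue-PM — every shift.
Total cost: 3 + 7 = 10.
No cover costs less than 10.

10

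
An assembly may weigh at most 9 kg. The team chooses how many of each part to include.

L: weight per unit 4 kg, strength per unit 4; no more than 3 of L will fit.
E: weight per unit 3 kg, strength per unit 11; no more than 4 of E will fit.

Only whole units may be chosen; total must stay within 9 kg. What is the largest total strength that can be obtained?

33

This is a bounded integer knapsack.
Take 3×E: weight 9 ≤ 9, strength 3·11 = 33.
No other integer combination yields more.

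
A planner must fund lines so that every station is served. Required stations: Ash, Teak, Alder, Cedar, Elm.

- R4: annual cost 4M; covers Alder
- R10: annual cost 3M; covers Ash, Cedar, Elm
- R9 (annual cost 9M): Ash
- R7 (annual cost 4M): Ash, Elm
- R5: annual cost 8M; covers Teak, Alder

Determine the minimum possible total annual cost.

11

The greedy cost-per-new-station heuristic would pick R10, R4, and R5 for 15, but a cheaper cover exists.
Choose R10 and R5: together they cover Ash, Teak, Alder, Cedar, Elm — every station.
Total annual cost: 3 + 8 = 11.
No cover costs less than 11.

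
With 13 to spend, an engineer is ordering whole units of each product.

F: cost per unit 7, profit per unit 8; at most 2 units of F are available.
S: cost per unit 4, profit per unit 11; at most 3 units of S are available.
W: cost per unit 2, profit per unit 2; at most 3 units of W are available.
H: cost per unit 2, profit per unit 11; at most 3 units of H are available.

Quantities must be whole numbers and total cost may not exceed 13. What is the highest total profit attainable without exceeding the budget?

46

H has the best ratio (11/2); taking only H gives at most 3×11 = 33 (stopped by the supply cap of 3).
Mixing does better — 1×S, 1×W, and 3×H: cost 12 ≤ 13, profit 1·11 + 1·2 + 3·11 = 46.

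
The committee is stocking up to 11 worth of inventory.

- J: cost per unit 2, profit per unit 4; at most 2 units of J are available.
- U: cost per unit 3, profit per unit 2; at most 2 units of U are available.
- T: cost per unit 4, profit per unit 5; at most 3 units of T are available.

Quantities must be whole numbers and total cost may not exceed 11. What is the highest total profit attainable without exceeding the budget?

J has the best ratio (4/2); taking only J gives at most 2×4 = 8 (stopped by the supply cap of 2).
Mixing does better — 2×J, 1×U, and 1×T: cost 11 ≤ 11, profit 2·4 + 1·2 + 1·5 = 15.

15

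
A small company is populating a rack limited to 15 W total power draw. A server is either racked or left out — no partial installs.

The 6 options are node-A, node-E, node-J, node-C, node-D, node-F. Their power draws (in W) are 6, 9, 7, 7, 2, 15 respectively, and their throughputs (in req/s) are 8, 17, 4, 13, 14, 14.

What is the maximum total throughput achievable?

Allowing fractional choices, the relaxed optimum would be about 38.4, but servers are indivisible.
node-C + node-D: power draw 7 + 2 = 9 ≤ 15, throughput 13 + 14 = 27.
node-E + node-D: power draw 9 + 2 = 11 ≤ 15, throughput 17 + 14 = 31.
node-A + node-C + node-D: power draw 6 + 7 + 2 = 15 ≤ 15, throughput 8 + 13 + 14 = 35.
Best is node-A, node-C, and node-D with total throughput 35.

35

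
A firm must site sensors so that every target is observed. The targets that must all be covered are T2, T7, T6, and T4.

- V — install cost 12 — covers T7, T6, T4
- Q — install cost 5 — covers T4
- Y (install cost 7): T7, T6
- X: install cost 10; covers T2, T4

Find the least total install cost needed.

The greedy cost-per-new-target heuristic would pick Y, Q, and X for 22, but a cheaper cover exists.
Choose Y and X: together they cover T2, T7, T6, T4 — every target.
Total install cost: 7 + 10 = 17.
No cover costs less than 17.

17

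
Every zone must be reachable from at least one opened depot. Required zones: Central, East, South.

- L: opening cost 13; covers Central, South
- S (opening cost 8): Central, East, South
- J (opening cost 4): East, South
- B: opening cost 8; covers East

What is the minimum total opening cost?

The greedy cost-per-new-zone heuristic would pick J and S for 12, but a cheaper cover exists.
S alone covers Central, East, South — every zone.
Total opening cost: 8.
No cover costs less than 8.

8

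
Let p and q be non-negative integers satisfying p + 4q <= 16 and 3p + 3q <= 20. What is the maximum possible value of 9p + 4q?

54

(p,q)=(6,0): 1·6+4·0=6≤16, 3·6+3·0=18≤20, objective 54.
(p,q)=(5,1): 1·5+4·1=9≤16, 3·5+3·1=18≤20, objective 49.
(p,q)=(5,0): 1·5+4·0=5≤16, 3·5+3·0=15≤20, objective 45.
Maximum is 54 at (p,q)=(6,0).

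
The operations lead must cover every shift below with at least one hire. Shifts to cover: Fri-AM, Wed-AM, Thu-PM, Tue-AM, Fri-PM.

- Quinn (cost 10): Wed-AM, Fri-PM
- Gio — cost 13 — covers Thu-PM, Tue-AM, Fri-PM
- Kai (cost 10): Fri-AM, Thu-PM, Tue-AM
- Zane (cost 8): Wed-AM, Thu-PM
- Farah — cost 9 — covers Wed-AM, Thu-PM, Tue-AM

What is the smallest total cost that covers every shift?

20

The greedy cost-per-new-shift heuristic would pick Farah, Quinn, and Kai for 29, but a cheaper cover exists.
Choose Quinn and Kai: together they cover Fri-AM, Wed-AM, Thu-PM, Tue-AM, Fri-PM — every shift.
Total cost: 10 + 10 = 20.
No cover costs less than 20.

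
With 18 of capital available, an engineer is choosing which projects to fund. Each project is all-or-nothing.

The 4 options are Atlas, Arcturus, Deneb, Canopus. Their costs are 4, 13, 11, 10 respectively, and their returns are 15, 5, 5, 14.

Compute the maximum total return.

29

Allowing fractional choices, the relaxed optimum would be about 30.8, but projects are indivisible.
Atlas + Arcturus: cost 4 + 13 = 17 ≤ 18, return 15 + 5 = 20.
Atlas + Canopus: cost 4 + 10 = 14 ≤ 18, return 15 + 14 = 29.
Atlas + Deneb: cost 4 + 11 = 15 ≤ 18, return 15 + 5 = 20.
Best is Atlas and Canopus with total return 29.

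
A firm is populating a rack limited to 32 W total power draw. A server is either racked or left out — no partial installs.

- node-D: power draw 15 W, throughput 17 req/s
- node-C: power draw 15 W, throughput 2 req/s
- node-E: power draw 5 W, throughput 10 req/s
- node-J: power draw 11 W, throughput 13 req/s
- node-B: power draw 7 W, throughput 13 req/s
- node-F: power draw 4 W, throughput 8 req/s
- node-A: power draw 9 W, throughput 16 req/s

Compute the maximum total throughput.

52

Allowing fractional choices, the relaxed optimum would be about 55.3, but servers are indivisible.
node-J + node-B + node-F + node-A: power draw 11 + 7 + 4 + 9 = 31 ≤ 32, throughput 13 + 13 + 8 + 16 = 50.
node-E + node-J + node-B + node-A: power draw 5 + 11 + 7 + 9 = 32 ≤ 32, throughput 10 + 13 + 13 + 16 = 52.
node-D + node-E + node-B + node-F: power draw 15 + 5 + 7 + 4 = 31 ≤ 32, throughput 17 + 10 + 13 + 8 = 48.
Best is node-E, node-J, node-B, and node-A with total throughput 52.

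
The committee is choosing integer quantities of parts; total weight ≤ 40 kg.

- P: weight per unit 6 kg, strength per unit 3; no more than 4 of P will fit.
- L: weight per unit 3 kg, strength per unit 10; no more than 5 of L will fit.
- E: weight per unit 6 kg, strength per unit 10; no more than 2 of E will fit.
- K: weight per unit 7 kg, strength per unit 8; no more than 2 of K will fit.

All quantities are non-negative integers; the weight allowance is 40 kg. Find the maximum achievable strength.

81

1×P, 5×L, 2×E, and 1×K: weight 40 ≤ 40, strength 1·3 + 5·10 + 2·10 + 1·8 = 81.
5×L, 2×E, and 1×K: weight 34 ≤ 40, strength 5·10 + 2·10 + 1·8 = 78.
Best is 81.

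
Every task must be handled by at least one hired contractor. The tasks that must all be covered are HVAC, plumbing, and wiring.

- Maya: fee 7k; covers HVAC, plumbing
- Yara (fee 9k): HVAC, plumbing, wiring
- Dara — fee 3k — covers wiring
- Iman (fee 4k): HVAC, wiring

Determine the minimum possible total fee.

This is an integer covering problem.
The greedy cost-per-new-task heuristic would pick Iman and Maya for 11, but a cheaper cover exists.
Yara alone covers HVAC, plumbing, wiring — every task.
Total fee: 9.
No cover costs less than 9.

9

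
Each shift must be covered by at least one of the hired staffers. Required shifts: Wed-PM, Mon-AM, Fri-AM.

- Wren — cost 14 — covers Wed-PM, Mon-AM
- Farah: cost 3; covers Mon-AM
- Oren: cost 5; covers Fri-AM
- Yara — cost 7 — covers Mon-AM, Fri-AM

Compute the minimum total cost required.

19

This is a weighted set-cover instance.
The greedy cost-per-new-shift heuristic would pick Farah, Oren, and Wren for 22, but a cheaper cover exists.
Choose Wren and Oren: together they cover Wed-PM, Mon-AM, Fri-AM — every shift.
Total cost: 14 + 5 = 19.
No cover costs less than 19.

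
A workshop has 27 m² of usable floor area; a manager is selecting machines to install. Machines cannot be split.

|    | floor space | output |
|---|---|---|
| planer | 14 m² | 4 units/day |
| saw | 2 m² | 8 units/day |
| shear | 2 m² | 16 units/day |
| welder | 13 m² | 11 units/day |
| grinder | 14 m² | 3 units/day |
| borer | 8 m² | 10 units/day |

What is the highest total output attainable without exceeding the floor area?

45

Allowing fractional choices, the relaxed optimum would be about 45.6, but machines are indivisible.
shear + welder + borer: floor space 2 + 13 + 8 = 23 ≤ 27, output 16 + 11 + 10 = 37.
saw + shear + welder + borer: floor space 2 + 2 + 13 + 8 = 25 ≤ 27, output 8 + 16 + 11 + 10 = 45.
planer + saw + shear + borer: floor space 14 + 2 + 2 + 8 = 26 ≤ 27, output 4 + 8 + 16 + 10 = 38.
Best is saw, shear, welder, and borer with total output 45.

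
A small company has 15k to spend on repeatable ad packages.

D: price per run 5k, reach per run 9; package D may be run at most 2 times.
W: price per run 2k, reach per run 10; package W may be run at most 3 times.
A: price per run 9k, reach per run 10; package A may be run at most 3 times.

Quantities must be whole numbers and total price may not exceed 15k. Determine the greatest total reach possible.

W has the best ratio (10/2); taking only W gives at most 3×10 = 30 (stopped by the supply cap of 3).
Mixing does better — 3×W and 1×A: price 15 ≤ 15, reach 3·10 + 1·10 = 40.

40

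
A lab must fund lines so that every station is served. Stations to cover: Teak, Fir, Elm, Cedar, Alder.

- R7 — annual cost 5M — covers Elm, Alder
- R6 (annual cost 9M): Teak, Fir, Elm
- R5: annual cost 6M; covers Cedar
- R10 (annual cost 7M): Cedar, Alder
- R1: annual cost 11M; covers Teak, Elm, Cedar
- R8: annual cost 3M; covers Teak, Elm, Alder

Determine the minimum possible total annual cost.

16

The greedy cost-per-new-station heuristic would pick R8, R5, and R6 for 18, but a cheaper cover exists.
Choose R6 and R10: together they cover Teak, Fir, Elm, Cedar, Alder — every station.
Total annual cost: 9 + 7 = 16.
No cover costs less than 16.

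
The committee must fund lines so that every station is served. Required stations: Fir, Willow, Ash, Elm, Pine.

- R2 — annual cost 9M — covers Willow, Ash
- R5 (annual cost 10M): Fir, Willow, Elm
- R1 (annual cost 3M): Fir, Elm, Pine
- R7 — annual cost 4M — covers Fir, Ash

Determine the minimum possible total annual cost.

The greedy cost-per-new-station heuristic would pick R1, R7, and R2 for 16, but a cheaper cover exists.
Choose R2 and R1: together they cover Fir, Willow, Ash, Elm, Pine — every station.
Total annual cost: 9 + 3 = 12.
No cover costs less than 12.

12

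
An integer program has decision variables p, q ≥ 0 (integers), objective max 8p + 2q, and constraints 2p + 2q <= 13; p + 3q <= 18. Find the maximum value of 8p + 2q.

The continuous relaxation peaks at (6.5, 0) with value 52.00; rounding to a feasible lattice point costs some objective.
(p,q)=(6,0): 2·6+2·0=12≤13, 1·6+3·0=6≤18, objective 48.
(p,q)=(5,1): 2·5+2·1=12≤13, 1·5+3·1=8≤18, objective 42.
Maximum is 48 at (p,q)=(6,0).

48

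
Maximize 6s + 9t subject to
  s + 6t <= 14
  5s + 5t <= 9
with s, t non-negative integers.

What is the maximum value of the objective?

(s,t)=(0,1): 1·0+6·1=6≤14, 5·0+5·1=5≤9, objective 9.
(s,t)=(1,0): 1·1+6·0=1≤14, 5·1+5·0=5≤9, objective 6.
The best lattice point is (0,1), giving 9.

9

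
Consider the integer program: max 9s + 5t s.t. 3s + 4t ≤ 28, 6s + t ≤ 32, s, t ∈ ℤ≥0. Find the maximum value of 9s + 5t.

The continuous relaxation peaks at (4.76, 3.43) with value 60.00; rounding to a feasible lattice point costs some objective.
(s,t)=(4,4): 3·4+4·4=28≤28, 6·4+1·4=28≤32, objective 56.
(s,t)=(5,2): 3·5+4·2=23≤28, 6·5+1·2=32≤32, objective 55.
No feasible integer point exceeds 56.

56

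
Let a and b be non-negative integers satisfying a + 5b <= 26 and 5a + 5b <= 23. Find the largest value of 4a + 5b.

(a,b)=(0,4): 1·0+5·4=20≤26, 5·0+5·4=20≤23, objective 20.
(a,b)=(1,3): 1·1+5·3=16≤26, 5·1+5·3=20≤23, objective 19.
(a,b)=(0,3): 1·0+5·3=15≤26, 5·0+5·3=15≤23, objective 15.
The best lattice point is (0,4), giving 20.

20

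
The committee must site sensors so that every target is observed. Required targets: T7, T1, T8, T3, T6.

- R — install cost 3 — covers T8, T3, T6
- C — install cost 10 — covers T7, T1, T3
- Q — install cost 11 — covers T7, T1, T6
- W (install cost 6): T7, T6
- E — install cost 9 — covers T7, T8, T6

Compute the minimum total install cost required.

13

Choose R and C: together they cover T7, T1, T8, T3, T6 — every target.
Total install cost: 3 + 10 = 13.
No cover costs less than 13.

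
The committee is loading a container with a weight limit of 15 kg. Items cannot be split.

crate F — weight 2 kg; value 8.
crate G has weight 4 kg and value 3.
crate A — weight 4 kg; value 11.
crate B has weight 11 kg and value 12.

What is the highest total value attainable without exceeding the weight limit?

This is a 0-1 knapsack instance.
Take crate A and crate B: weight 4 + 11 = 15 ≤ 15, value 11 + 12 = 23.
No other feasible combination does better.

23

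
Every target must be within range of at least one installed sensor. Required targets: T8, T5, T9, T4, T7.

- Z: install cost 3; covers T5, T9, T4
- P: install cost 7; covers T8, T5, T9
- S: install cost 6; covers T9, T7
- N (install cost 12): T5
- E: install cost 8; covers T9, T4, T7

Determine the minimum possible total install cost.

15

This is an integer covering problem.
The greedy cost-per-new-target heuristic would pick Z, S, and P for 16, but a cheaper cover exists.
Choose P and E: together they cover T8, T5, T9, T4, T7 — every target.
Total install cost: 7 + 8 = 15.
No cover costs less than 15.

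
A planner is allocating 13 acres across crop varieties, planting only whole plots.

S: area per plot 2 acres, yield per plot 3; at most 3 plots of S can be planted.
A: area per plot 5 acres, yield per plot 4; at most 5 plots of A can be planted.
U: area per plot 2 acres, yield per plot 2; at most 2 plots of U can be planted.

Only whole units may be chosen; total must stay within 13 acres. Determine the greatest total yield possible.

This is a bounded integer knapsack.
3×S, 1×A, and 1×U: area 13 ≤ 13, yield 3·3 + 1·4 + 1·2 = 15.
2×S, 1×A, and 2×U: area 13 ≤ 13, yield 2·3 + 1·4 + 2·2 = 14.
Best is 15.

15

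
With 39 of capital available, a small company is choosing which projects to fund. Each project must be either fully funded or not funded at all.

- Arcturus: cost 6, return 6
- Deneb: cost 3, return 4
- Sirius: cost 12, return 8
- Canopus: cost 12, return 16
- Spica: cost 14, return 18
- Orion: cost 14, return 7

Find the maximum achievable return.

44

Allowing fractional choices, the relaxed optimum would be about 46.7, but projects are indivisible.
Arcturus + Canopus + Spica: cost 6 + 12 + 14 = 32 ≤ 39, return 6 + 16 + 18 = 40.
Sirius + Canopus + Spica: cost 12 + 12 + 14 = 38 ≤ 39, return 8 + 16 + 18 = 42.
Arcturus + Deneb + Canopus + Spica: cost 6 + 3 + 12 + 14 = 35 ≤ 39, return 6 + 4 + 16 + 18 = 44.
Best is Arcturus, Deneb, Canopus, and Spica with total return 44.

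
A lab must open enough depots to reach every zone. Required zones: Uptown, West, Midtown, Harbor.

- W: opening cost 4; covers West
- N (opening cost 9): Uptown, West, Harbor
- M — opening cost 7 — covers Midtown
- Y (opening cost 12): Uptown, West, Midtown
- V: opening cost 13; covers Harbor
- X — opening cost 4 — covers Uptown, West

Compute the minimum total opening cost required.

16

The greedy cost-per-new-zone heuristic would pick X, M, and N for 20, but a cheaper cover exists.
Choose N and M: together they cover Uptown, West, Midtown, Harbor — every zone.
Total opening cost: 9 + 7 = 16.
No cover costs less than 16.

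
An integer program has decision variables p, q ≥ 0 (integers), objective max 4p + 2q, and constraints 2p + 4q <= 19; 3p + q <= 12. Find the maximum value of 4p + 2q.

18

The continuous relaxation peaks at (2.9, 3.3) with value 18.20; rounding to a feasible lattice point costs some objective.
(p,q)=(3,3): 2·3+4·3=18≤19, 3·3+1·3=12≤12, objective 18.
(p,q)=(3,2): 2·3+4·2=14≤19, 3·3+1·2=11≤12, objective 16.
(p,q)=(2,3): 2·2+4·3=16≤19, 3·2+1·3=9≤12, objective 14.
(p,q)=(1,4): 2·1+4·4=18≤19, 3·1+1·4=7≤12, objective 12.
The best lattice point is (3,3), giving 18.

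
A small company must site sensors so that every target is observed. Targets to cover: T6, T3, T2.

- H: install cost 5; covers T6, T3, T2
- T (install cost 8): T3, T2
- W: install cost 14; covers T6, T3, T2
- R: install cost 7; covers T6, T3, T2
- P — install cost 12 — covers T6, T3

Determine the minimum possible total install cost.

5

H alone covers T6, T3, T2 — every target.
Total install cost: 5.
No cover costs less than 5.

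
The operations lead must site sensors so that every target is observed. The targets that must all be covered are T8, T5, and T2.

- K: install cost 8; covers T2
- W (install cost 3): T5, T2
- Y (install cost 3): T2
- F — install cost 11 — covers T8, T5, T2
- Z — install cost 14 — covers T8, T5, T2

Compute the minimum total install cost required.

11

The greedy cost-per-new-target heuristic would pick W and F for 14, but a cheaper cover exists.
F alone covers T8, T5, T2 — every target.
Total install cost: 11.
No cover costs less than 11.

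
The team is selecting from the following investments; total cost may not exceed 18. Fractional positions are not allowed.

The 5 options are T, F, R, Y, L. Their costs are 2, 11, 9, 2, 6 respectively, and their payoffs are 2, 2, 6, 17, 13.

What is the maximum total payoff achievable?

36

This is an integer program with binary decision variables.
Y + L: cost 2 + 6 = 8 ≤ 18, payoff 17 + 13 = 30.
T + Y + L: cost 2 + 2 + 6 = 10 ≤ 18, payoff 2 + 17 + 13 = 32.
R + Y + L: cost 9 + 2 + 6 = 17 ≤ 18, payoff 6 + 17 + 13 = 36.
Best is R, Y, and L with total payoff 36.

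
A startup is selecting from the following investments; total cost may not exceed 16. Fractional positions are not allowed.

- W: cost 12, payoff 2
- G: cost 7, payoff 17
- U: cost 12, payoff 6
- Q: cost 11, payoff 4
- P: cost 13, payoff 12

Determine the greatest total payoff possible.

17

Allowing fractional choices, the relaxed optimum would be about 25.3, but investments are indivisible.
G: cost 7 ≤ 16, payoff 17.
P: cost 13 ≤ 16, payoff 12.
U: cost 12 ≤ 16, payoff 6.
Best is G with total payoff 17.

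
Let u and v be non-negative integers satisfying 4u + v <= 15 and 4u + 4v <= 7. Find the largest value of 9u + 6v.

(u,v)=(1,0) is feasible, giving 9.
(u,v)=(0,1) is feasible, giving 6.
The best lattice point is (1,0), giving 9.

9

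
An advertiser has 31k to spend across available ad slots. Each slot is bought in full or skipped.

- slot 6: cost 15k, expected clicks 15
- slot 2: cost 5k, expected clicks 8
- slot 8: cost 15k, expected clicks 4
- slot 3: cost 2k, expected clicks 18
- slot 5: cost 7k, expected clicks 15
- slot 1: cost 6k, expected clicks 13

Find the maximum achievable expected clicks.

61

slot 6 + slot 2 + slot 3 + slot 5: cost 15 + 5 + 2 + 7 = 29 ≤ 31, expected clicks 15 + 8 + 18 + 15 = 56.
slot 6 + slot 3 + slot 5 + slot 1: cost 15 + 2 + 7 + 6 = 30 ≤ 31, expected clicks 15 + 18 + 15 + 13 = 61.
slot 2 + slot 3 + slot 5 + slot 1: cost 5 + 2 + 7 + 6 = 20 ≤ 31, expected clicks 8 + 18 + 15 + 13 = 54.
Best is slot 6, slot 3, slot 5, and slot 1 with total expected clicks 61.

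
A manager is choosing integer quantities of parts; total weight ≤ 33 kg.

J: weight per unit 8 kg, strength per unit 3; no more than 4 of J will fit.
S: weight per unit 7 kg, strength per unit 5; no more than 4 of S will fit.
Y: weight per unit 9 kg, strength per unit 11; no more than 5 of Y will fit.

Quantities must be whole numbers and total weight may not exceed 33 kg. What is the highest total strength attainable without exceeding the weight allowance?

33

This is a bounded integer knapsack.
Take 3×Y: weight 27 ≤ 33, strength 3·11 = 33.
No other integer combination yields more.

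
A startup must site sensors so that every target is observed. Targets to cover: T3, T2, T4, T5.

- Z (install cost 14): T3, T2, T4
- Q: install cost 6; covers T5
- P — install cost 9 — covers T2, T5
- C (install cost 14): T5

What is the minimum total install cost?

Choose Z and Q: together they cover T3, T2, T4, T5 — every target.
Total install cost: 14 + 6 = 20.

20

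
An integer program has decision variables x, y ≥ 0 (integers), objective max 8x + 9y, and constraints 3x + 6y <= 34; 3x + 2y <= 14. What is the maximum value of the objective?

53

Relaxing integrality, the LP optimum is 55.67 at (x,y) = (1.33, 5), which is not an integer point.
(x,y)=(1,5) is feasible, giving 53.
(x,y)=(2,4) is feasible, giving 52.
(x,y)=(0,5) is feasible, giving 45.
The best lattice point is (1,5), giving 53.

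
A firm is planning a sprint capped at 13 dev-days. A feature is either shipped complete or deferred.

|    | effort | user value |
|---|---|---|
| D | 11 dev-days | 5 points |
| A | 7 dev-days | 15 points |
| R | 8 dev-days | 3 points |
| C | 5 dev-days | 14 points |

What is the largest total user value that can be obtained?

29

This is an integer program with binary decision variables.
Allowing fractional choices, the relaxed optimum would be about 29.5, but features are indivisible.
A + C: effort 7 + 5 = 12 ≤ 13, user value 15 + 14 = 29.
A: effort 7 ≤ 13, user value 15.
R + C: effort 8 + 5 = 13 ≤ 13, user value 3 + 14 = 17.
Best is A and C with total user value 29.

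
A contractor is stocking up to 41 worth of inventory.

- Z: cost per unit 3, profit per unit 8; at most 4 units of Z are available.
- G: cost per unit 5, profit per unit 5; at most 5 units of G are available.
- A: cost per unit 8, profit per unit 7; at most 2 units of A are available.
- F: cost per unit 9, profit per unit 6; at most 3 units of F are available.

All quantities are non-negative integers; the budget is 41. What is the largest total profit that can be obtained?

59

Z has the best ratio (8/3); taking only Z gives at most 4×8 = 32 (stopped by the supply cap of 4).
Mixing does better — 4×Z, 4×G, and 1×A: cost 40 ≤ 41, profit 4·8 + 4·5 + 1·7 = 59.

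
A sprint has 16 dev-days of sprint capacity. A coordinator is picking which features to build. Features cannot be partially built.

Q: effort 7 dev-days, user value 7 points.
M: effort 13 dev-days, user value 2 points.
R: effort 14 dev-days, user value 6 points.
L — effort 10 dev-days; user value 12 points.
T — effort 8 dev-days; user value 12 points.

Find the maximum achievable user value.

19

Allowing fractional choices, the relaxed optimum would be about 21.6, but features are indivisible.
T: effort 8 ≤ 16, user value 12.
Q + T: effort 7 + 8 = 15 ≤ 16, user value 7 + 12 = 19.
L: effort 10 ≤ 16, user value 12.
Best is Q and T with total user value 19.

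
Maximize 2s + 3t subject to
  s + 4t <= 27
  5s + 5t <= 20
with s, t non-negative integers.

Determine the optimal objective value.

12

(s,t)=(0,4): 1·0+4·4=16≤27, 5·0+5·4=20≤20, objective 12.
(s,t)=(1,3): 1·1+4·3=13≤27, 5·1+5·3=20≤20, objective 11.
No feasible integer point exceeds 12.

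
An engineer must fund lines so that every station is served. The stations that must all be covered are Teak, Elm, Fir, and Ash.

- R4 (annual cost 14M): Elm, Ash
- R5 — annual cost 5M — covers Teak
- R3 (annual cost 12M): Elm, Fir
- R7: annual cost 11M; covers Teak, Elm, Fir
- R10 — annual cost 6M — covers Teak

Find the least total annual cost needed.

25

Choose R4 and R7: together they cover Teak, Elm, Fir, Ash — every station.
Total annual cost: 14 + 11 = 25.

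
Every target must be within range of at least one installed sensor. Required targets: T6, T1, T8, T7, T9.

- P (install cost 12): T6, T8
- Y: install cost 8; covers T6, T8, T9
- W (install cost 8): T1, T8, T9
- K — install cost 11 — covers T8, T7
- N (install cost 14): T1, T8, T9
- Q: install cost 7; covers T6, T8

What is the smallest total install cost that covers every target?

The greedy cost-per-new-target heuristic would pick Y, W, and K for 27, but a cheaper cover exists.
Choose W, K, and Q: together they cover T6, T1, T8, T7, T9 — every target.
Total install cost: 8 + 11 + 7 = 26.
No cover costs less than 26.

26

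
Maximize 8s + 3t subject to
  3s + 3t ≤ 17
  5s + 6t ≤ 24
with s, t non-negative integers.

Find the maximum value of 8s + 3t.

Relaxing integrality, the LP optimum is 38.40 at (s,t) = (4.8, 0), which is not an integer point.
(s,t)=(4,0): 3·4+3·0=12≤17, 5·4+6·0=20≤24, objective 32.
(s,t)=(3,1): 3·3+3·1=12≤17, 5·3+6·1=21≤24, objective 27.
(s,t)=(3,0): 3·3+3·0=9≤17, 5·3+6·0=15≤24, objective 24.
Maximum is 32 at (s,t)=(4,0).

32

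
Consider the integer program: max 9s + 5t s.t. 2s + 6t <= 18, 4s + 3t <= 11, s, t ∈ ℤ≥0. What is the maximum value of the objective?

Relaxing integrality, the LP optimum is 24.75 at (s,t) = (2.75, 0), which is not an integer point.
(s,t)=(2,1): 2·2+6·1=10≤18, 4·2+3·1=11≤11, objective 23.
(s,t)=(1,2): 2·1+6·2=14≤18, 4·1+3·2=10≤11, objective 19.
No feasible integer point exceeds 23.

23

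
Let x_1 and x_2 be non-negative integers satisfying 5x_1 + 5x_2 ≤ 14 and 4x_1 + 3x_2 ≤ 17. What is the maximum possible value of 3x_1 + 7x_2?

Relaxing integrality, the LP optimum is 19.60 at (x_1,x_2) = (0, 2.8), which is not an integer point.
(x_1,x_2)=(0,2): 5·0+5·2=10≤14, 4·0+3·2=6≤17, objective 14.
(x_1,x_2)=(1,1): 5·1+5·1=10≤14, 4·1+3·1=7≤17, objective 10.
No feasible integer point exceeds 14.

14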